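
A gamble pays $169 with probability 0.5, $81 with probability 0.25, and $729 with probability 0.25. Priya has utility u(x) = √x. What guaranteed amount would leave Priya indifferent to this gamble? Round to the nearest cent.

E[u] = 0.5·√169 + 0.25·√81 + 0.25·√729 = 0.5·13 + 0.25·9 + 0.25·27 = 15.5
CE = (15.5)² = 240.25

$240.25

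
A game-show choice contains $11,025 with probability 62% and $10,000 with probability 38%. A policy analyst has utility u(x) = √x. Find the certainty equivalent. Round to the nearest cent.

E[u] = 0.62·√11025 + 0.38·√10000 = 0.62·105 + 0.38·100 = 103.1
CE = (103.1)² = 10629.61

$10,629.61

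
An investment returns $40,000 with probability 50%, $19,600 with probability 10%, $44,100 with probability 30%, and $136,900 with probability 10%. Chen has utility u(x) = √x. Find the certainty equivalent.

$45,796

E[u] = 0.5·√40000 + 0.1·√19600 + 0.3·√44100 + 0.1·√136900 = 0.5·200 + 0.1·140 + 0.3·210 + 0.1·370 = 214
CE = (214)² = 45796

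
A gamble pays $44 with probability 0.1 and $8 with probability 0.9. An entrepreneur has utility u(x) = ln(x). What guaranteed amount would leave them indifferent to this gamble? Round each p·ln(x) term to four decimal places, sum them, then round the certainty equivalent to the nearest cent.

$9.49

E[u] = 0.1·ln(44) + 0.9·ln(8) = 0.3784 + 1.8715 = 2.2499
CE = e^2.2499 ≈ 9.49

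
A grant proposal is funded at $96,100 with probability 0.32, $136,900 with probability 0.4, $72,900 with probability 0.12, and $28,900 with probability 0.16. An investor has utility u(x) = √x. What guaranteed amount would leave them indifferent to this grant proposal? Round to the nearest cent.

E[u] = 0.32·√96100 + 0.4·√136900 + 0.12·√72900 + 0.16·√28900 = 0.32·310 + 0.4·370 + 0.12·270 + 0.16·170 = 306.8
CE = (306.8)² = 94126.24

$94,126.24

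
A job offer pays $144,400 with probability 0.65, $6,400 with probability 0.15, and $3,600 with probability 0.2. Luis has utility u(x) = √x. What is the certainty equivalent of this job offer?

$73,441

E[u] = 0.65·√144400 + 0.15·√6400 + 0.2·√3600 = 0.65·380 + 0.15·80 + 0.2·60 = 271
CE = (271)² = 73441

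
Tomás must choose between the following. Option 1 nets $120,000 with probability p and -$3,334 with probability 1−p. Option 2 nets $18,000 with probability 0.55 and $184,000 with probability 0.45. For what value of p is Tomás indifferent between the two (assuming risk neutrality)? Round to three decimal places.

EV(Option 2) = 0.55 × 18000 + 0.45 × 184000 = 9900 + 82800 = 92700
p·120000 + (1−p)·(-3334) = 92700
123334p − 3334 = 92700
p = (92700 + 3334) / 123334

p = 0.779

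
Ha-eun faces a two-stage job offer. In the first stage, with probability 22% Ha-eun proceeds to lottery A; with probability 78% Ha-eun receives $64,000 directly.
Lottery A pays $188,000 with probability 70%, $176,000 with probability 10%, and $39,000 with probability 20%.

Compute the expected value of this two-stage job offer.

EV(A) = 0.7 × 188000 + 0.1 × 176000 + 0.2 × 39000 = 131600 + 17600 + 7800 = 157000
Branch B: 64000 (certain)
Overall = 0.22 × 157000 + 0.78 × 64000 = 34540 + 49920 = 84460

$84,460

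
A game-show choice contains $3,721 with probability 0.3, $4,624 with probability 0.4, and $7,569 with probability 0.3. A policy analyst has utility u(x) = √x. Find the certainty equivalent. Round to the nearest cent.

$5,126.56

E[u] = 0.3·√3721 + 0.4·√4624 + 0.3·√7569 = 0.3·61 + 0.4·68 + 0.3·87 = 71.6
CE = (71.6)² = 5126.56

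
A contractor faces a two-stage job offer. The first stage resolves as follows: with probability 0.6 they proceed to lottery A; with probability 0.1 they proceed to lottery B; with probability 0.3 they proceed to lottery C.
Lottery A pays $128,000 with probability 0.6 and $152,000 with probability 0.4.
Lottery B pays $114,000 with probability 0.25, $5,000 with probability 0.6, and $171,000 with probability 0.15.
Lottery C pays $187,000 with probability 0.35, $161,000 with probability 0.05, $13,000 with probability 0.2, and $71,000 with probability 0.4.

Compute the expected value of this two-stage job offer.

EV(A) = 0.6 × 128000 + 0.4 × 152000 = 76800 + 60800 = 137600
EV(B) = 0.25 × 114000 + 0.6 × 5000 + 0.15 × 171000 = 28500 + 3000 + 25650 = 57150
EV(C) = 0.35 × 187000 + 0.05 × 161000 + 0.2 × 13000 + 0.4 × 71000 = 65450 + 8050 + 2600 + 28400 = 104500
Overall = 0.6 × 137600 + 0.1 × 57150 + 0.3 × 104500 = 82560 + 5715 + 31350 = 119625

$119,625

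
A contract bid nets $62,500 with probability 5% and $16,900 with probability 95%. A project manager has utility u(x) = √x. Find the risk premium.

$684

E[u] = 0.05·√62500 + 0.95·√16900 = 0.05·250 + 0.95·130 = 136
CE = (136)² = 18496
Risk premium = EV − CE = 19180 − 18496 = 684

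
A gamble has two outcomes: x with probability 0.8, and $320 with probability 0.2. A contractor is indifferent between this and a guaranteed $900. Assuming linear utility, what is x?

0.8·x + 0.2·320 = 900
0.8·x = 900 − 64 = 836
x = 836 / 0.8 = 1045

x = $1,045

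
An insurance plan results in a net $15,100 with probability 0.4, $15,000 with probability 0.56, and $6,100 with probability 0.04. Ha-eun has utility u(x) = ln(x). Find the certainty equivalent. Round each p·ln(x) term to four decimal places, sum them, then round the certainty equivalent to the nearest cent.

E[u] = 0.4·ln(15100) + 0.56·ln(15000) + 0.04·ln(6100) = 3.8490 + 5.3849 + 0.3486 = 9.5825
CE = e^9.5825 ≈ 14508.65

$14,508.65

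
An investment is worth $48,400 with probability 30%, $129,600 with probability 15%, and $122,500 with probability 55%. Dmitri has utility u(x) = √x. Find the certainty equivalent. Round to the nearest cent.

E[u] = 0.3·√48400 + 0.15·√129600 + 0.55·√122500 = 0.3·220 + 0.15·360 + 0.55·350 = 312.5
CE = (312.5)² = 97656.25

$97,656.25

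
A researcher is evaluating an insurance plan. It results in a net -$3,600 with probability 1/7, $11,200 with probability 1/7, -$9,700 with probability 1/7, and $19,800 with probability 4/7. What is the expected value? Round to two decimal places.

EV = 1/7 × (-3600) + 1/7 × 11200 + 1/7 × (-9700) + 4/7 × 19800 = -514.2857 + 1600 − 1385.7143 + 11314.2857 = 11014.2857

$11,014.29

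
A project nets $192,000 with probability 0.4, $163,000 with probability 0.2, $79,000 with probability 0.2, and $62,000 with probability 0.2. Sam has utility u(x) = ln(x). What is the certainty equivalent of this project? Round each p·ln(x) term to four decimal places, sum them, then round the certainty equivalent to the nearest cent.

$124,094.67

E[u] = 0.4·ln(192000) + 0.2·ln(163000) + 0.2·ln(79000) + 0.2·ln(62000) = 4.8661 + 2.4003 + 2.2554 + 2.2070 = 11.7288
CE = e^11.7288 ≈ 124094.67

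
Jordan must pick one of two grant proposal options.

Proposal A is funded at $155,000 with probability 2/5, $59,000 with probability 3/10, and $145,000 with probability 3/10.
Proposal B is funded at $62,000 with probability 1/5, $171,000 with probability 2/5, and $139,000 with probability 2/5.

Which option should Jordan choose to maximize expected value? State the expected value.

Proposal A = 2/5 × 155000 + 3/10 × 59000 + 3/10 × 145000 = 62000 + 17700 + 43500 = 123200
Proposal B = 1/5 × 62000 + 2/5 × 171000 + 2/5 × 139000 = 12400 + 68400 + 55600 = 136400

Proposal B ($136,400)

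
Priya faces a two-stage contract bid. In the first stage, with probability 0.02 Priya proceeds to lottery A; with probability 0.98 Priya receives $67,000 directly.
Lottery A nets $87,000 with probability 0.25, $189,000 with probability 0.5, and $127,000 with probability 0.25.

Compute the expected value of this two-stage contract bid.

EV(A) = 0.25 × 87000 + 0.5 × 189000 + 0.25 × 127000 = 21750 + 94500 + 31750 = 148000
Branch B: 67000 (certain)
Overall = 0.02 × 148000 + 0.98 × 67000 = 2960 + 65660 = 68620

$68,620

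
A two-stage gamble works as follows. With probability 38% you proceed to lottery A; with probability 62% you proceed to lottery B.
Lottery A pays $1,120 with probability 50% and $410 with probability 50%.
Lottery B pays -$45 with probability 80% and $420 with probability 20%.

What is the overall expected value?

$320.46

EV(A) = 0.5 × 1120 + 0.5 × 410 = 560 + 205 = 765
EV(B) = 0.8 × (-45) + 0.2 × 420 = -36 + 84 = 48
Overall = 0.38 × 765 + 0.62 × 48 = 290.7 + 29.76 = 320.46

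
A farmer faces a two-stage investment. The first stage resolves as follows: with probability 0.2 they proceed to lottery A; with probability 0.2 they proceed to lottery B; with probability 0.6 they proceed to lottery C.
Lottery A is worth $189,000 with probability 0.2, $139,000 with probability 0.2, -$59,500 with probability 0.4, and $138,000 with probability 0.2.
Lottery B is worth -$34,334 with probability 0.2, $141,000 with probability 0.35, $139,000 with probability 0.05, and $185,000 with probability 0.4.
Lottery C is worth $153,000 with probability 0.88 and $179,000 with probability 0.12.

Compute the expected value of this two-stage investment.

EV(A) = 0.2 × 189000 + 0.2 × 139000 + 0.4 × (-59500) + 0.2 × 138000 = 37800 + 27800 − 23800 + 27600 = 69400
EV(B) = 0.2 × (-34334) + 0.35 × 141000 + 0.05 × 139000 + 0.4 × 185000 = -6866.8 + 49350 + 6950 + 74000 = 123433.2
EV(C) = 0.88 × 153000 + 0.12 × 179000 = 134640 + 21480 = 156120
Overall = 0.2 × 69400 + 0.2 × 123433.2 + 0.6 × 156120 = 13880 + 24686.64 + 93672 = 132238.64

$132,238.64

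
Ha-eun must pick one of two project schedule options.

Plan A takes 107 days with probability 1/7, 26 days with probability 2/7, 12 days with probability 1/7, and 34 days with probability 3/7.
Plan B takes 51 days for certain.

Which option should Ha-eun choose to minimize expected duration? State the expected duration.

Plan A (39 days)

Plan A = 1/7 × 107 + 2/7 × 26 + 1/7 × 12 + 3/7 × 34 = 15.2857 + 7.4286 + 1.7143 + 14.5714 = 39
Plan B: 51 (certain)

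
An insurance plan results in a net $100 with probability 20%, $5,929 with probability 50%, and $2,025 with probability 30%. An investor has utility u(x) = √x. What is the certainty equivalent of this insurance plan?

E[u] = 0.2·√100 + 0.5·√5929 + 0.3·√2025 = 0.2·10 + 0.5·77 + 0.3·45 = 54
CE = (54)² = 2916

$2,916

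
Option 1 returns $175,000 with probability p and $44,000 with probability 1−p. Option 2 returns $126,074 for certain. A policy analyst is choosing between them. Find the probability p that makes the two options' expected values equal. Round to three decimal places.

p·175000 + (1−p)·44000 = 126074
131000p + 44000 = 126074
p = (126074 − 44000) / 131000

p = 0.627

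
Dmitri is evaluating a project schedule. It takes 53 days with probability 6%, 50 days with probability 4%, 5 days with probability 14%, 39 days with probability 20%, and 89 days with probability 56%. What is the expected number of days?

63.52 days

EV = 0.06 × 53 + 0.04 × 50 + 0.14 × 5 + 0.2 × 39 + 0.56 × 89 = 3.18 + 2 + 0.7 + 7.8 + 49.84 = 63.52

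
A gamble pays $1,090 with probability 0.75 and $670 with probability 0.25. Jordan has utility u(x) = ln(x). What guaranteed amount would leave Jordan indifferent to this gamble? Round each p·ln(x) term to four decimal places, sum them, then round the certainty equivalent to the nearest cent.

$965.07

E[u] = 0.75·ln(1090) + 0.25·ln(670) = 5.2454 + 1.6268 = 6.8722
CE = e^6.8722 ≈ 965.07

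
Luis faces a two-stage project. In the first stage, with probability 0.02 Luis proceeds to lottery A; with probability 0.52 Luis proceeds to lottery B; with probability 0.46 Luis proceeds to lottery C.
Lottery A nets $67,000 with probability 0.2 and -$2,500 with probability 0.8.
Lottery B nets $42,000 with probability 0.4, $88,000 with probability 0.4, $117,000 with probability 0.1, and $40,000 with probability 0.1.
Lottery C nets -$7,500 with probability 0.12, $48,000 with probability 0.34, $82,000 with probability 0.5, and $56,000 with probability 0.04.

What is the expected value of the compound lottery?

EV(A) = 0.2 × 67000 + 0.8 × (-2500) = 13400 − 2000 = 11400
EV(B) = 0.4 × 42000 + 0.4 × 88000 + 0.1 × 117000 + 0.1 × 40000 = 16800 + 35200 + 11700 + 4000 = 67700
EV(C) = 0.12 × (-7500) + 0.34 × 48000 + 0.5 × 82000 + 0.04 × 56000 = -900 + 16320 + 41000 + 2240 = 58660
Overall = 0.02 × 11400 + 0.52 × 67700 + 0.46 × 58660 = 228 + 35204 + 26983.6 = 62415.6

$62,415.60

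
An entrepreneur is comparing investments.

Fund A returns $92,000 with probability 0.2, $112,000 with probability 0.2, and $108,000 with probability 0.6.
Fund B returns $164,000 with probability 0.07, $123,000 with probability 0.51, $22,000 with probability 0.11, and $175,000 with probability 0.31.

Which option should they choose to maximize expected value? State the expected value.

Fund A = 0.2 × 92000 + 0.2 × 112000 + 0.6 × 108000 = 18400 + 22400 + 64800 = 105600
Fund B = 0.07 × 164000 + 0.51 × 123000 + 0.11 × 22000 + 0.31 × 175000 = 11480 + 62730 + 2420 + 54250 = 130880

Fund B ($130,880)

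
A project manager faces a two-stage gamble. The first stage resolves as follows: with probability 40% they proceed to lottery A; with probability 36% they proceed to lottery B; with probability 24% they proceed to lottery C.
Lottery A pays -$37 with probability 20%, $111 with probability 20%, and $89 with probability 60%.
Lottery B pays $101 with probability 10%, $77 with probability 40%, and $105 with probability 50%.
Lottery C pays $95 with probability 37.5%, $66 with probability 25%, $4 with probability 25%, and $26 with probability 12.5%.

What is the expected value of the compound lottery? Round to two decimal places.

EV(A) = 0.2 × (-37) + 0.2 × 111 + 0.6 × 89 = -7.4 + 22.2 + 53.4 = 68.2
EV(B) = 0.1 × 101 + 0.4 × 77 + 0.5 × 105 = 10.1 + 30.8 + 52.5 = 93.4
EV(C) = 0.375 × 95 + 0.25 × 66 + 0.25 × 4 + 0.125 × 26 = 35.625 + 16.5 + 1 + 3.25 = 56.375
Overall = 0.4 × 68.2 + 0.36 × 93.4 + 0.24 × 56.375 = 27.28 + 33.624 + 13.53 = 74.434

$74.43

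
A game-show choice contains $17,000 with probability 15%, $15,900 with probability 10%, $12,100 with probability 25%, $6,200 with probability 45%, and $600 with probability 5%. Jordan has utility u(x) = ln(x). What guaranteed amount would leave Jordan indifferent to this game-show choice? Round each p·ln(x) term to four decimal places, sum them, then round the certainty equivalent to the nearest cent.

$8,333.18

E[u] = 0.15·ln(17000) + 0.1·ln(15900) + 0.25·ln(12100) + 0.45·ln(6200) + 0.05·ln(600) = 1.4611 + 0.9674 + 2.3502 + 3.9295 + 0.3198 = 9.0280
CE = e^9.0280 ≈ 8333.18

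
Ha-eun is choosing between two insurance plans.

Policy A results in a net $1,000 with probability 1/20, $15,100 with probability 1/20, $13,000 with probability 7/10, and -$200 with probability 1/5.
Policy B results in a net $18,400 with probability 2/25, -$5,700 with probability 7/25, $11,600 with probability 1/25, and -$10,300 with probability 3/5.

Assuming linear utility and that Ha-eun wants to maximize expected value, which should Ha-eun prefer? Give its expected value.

Policy A ($9,865)

Policy A = 1/20 × 1000 + 1/20 × 15100 + 7/10 × 13000 + 1/5 × (-200) = 50 + 755 + 9100 − 40 = 9865
Policy B = 2/25 × 18400 + 7/25 × (-5700) + 1/25 × 11600 + 3/5 × (-10300) = 1472 − 1596 + 464 − 6180 = -5840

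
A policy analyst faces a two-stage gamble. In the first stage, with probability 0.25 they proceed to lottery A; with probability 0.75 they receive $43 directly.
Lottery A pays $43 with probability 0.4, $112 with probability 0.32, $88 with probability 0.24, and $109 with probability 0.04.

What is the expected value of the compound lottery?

$51.88

EV(A) = 0.4 × 43 + 0.32 × 112 + 0.24 × 88 + 0.04 × 109 = 17.2 + 35.84 + 21.12 + 4.36 = 78.52
Branch B: 43 (certain)
Overall = 0.25 × 78.52 + 0.75 × 43 = 19.63 + 32.25 = 51.88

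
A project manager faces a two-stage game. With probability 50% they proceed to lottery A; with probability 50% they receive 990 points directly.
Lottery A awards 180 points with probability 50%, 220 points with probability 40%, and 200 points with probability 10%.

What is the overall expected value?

EV(A) = 0.5 × 180 + 0.4 × 220 + 0.1 × 200 = 90 + 88 + 20 = 198
Branch B: 990 (certain)
Overall = 0.5 × 198 + 0.5 × 990 = 99 + 495 = 594

594 points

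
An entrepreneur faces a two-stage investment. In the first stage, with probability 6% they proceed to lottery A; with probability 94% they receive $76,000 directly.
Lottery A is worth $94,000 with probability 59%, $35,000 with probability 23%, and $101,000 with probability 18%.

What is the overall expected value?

EV(A) = 0.59 × 94000 + 0.23 × 35000 + 0.18 × 101000 = 55460 + 8050 + 18180 = 81690
Branch B: 76000 (certain)
Overall = 0.06 × 81690 + 0.94 × 76000 = 4901.4 + 71440 = 76341.4

$76,341.40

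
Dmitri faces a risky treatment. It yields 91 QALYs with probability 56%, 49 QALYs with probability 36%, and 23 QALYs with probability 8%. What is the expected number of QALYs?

70.44 QALYs

EV = 0.56 × 91 + 0.36 × 49 + 0.08 × 23 = 50.96 + 17.64 + 1.84 = 70.44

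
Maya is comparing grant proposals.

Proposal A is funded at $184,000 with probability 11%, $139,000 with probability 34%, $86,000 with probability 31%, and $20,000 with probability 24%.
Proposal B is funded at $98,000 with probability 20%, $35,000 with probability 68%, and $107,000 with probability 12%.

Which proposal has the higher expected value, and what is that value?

Proposal A ($98,960)

Proposal A = 0.11 × 184000 + 0.34 × 139000 + 0.31 × 86000 + 0.24 × 20000 = 20240 + 47260 + 26660 + 4800 = 98960
Proposal B = 0.2 × 98000 + 0.68 × 35000 + 0.12 × 107000 = 19600 + 23800 + 12840 = 56240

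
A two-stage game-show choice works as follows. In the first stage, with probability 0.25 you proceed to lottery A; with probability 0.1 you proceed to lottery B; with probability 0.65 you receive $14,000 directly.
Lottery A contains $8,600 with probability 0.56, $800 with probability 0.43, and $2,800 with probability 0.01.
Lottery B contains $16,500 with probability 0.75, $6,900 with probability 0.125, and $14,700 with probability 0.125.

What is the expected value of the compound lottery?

EV(A) = 0.56 × 8600 + 0.43 × 800 + 0.01 × 2800 = 4816 + 344 + 28 = 5188
EV(B) = 0.75 × 16500 + 0.125 × 6900 + 0.125 × 14700 = 12375 + 862.5 + 1837.5 = 15075
Branch C: 14000 (certain)
Overall = 0.25 × 5188 + 0.1 × 15075 + 0.65 × 14000 = 1297 + 1507.5 + 9100 = 11904.5

$11,904.50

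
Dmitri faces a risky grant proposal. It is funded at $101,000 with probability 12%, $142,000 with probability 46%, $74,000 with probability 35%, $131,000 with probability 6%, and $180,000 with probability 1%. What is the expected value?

$113,000

EV = 0.12 × 101000 + 0.46 × 142000 + 0.35 × 74000 + 0.06 × 131000 + 0.01 × 180000 = 12120 + 65320 + 25900 + 7860 + 1800 = 113000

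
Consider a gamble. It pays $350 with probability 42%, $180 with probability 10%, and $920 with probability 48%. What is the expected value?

EV = 0.42 × 350 + 0.1 × 180 + 0.48 × 920 = 147 + 18 + 441.6 = 606.6

$606.60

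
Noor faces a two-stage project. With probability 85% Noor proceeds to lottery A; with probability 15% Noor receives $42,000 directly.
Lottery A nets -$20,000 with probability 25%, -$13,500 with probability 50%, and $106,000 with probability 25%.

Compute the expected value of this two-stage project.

EV(A) = 0.25 × (-20000) + 0.5 × (-13500) + 0.25 × 106000 = -5000 − 6750 + 26500 = 14750
Branch B: 42000 (certain)
Overall = 0.85 × 14750 + 0.15 × 42000 = 12537.5 + 6300 = 18837.5

$18,837.50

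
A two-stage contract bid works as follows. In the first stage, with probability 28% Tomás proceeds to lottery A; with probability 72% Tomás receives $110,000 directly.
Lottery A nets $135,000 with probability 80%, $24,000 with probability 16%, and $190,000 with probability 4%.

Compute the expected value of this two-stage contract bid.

EV(A) = 0.8 × 135000 + 0.16 × 24000 + 0.04 × 190000 = 108000 + 3840 + 7600 = 119440
Branch B: 110000 (certain)
Overall = 0.28 × 119440 + 0.72 × 110000 = 33443.2 + 79200 = 112643.2

$112,643.20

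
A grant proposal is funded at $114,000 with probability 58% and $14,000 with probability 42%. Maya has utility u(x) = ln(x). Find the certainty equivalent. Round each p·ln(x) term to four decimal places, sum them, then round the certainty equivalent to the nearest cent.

E[u] = 0.58·ln(114000) + 0.42·ln(14000) = 6.7535 + 4.0097 = 10.7632
CE = e^10.7632 ≈ 47249.63

$47,249.63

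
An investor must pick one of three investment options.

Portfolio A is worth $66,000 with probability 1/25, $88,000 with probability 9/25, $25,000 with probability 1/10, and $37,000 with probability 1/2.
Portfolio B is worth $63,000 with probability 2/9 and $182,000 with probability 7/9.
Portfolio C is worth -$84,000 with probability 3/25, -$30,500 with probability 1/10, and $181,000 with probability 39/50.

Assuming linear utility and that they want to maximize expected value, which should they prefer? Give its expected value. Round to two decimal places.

Portfolio A = 1/25 × 66000 + 9/25 × 88000 + 1/10 × 25000 + 1/2 × 37000 = 2640 + 31680 + 2500 + 18500 = 55320
Portfolio B = 2/9 × 63000 + 7/9 × 182000 = 14000 + 141555.5556 = 155555.5556
Portfolio C = 3/25 × (-84000) + 1/10 × (-30500) + 39/50 × 181000 = -10080 − 3050 + 141180 = 128050

Portfolio B ($155,555.56)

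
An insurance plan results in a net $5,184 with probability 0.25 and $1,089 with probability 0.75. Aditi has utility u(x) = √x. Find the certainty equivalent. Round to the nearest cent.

E[u] = 0.25·√5184 + 0.75·√1089 = 0.25·72 + 0.75·33 = 42.75
CE = (42.75)² = 1827.5625

$1,827.56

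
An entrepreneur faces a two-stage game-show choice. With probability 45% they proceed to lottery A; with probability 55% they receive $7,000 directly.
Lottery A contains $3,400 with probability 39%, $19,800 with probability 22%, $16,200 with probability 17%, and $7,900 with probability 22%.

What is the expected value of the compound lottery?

$8,428.30

EV(A) = 0.39 × 3400 + 0.22 × 19800 + 0.17 × 16200 + 0.22 × 7900 = 1326 + 4356 + 2754 + 1738 = 10174
Branch B: 7000 (certain)
Overall = 0.45 × 10174 + 0.55 × 7000 = 4578.3 + 3850 = 8428.3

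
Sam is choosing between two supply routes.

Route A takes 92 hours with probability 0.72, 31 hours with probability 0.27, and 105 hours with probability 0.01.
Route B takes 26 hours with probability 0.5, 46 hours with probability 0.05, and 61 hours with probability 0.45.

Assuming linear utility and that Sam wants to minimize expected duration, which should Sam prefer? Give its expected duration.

Route A = 0.72 × 92 + 0.27 × 31 + 0.01 × 105 = 66.24 + 8.37 + 1.05 = 75.66
Route B = 0.5 × 26 + 0.05 × 46 + 0.45 × 61 = 13 + 2.3 + 27.45 = 42.75

Route B (42.75 hours)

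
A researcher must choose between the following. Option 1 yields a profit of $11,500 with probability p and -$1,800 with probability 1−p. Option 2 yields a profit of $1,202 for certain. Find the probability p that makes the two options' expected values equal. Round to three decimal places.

p·11500 + (1−p)·(-1800) = 1202
13300p − 1800 = 1202
p = (1202 + 1800) / 13300

p = 0.226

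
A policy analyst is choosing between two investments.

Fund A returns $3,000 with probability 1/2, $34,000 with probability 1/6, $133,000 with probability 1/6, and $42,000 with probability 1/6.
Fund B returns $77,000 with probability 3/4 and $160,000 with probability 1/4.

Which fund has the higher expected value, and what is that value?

Fund B ($97,750)

Fund A = 1/2 × 3000 + 1/6 × 34000 + 1/6 × 133000 + 1/6 × 42000 = 1500 + 5666.6667 + 22166.6667 + 7000 = 36333.3333
Fund B = 3/4 × 77000 + 1/4 × 160000 = 57750 + 40000 = 97750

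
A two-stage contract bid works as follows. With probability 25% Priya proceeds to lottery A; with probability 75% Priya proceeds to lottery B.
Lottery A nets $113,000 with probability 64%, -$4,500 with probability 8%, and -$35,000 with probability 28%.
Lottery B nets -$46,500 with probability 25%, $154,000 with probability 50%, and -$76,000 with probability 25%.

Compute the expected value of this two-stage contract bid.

EV(A) = 0.64 × 113000 + 0.08 × (-4500) + 0.28 × (-35000) = 72320 − 360 − 9800 = 62160
EV(B) = 0.25 × (-46500) + 0.5 × 154000 + 0.25 × (-76000) = -11625 + 77000 − 19000 = 46375
Overall = 0.25 × 62160 + 0.75 × 46375 = 15540 + 34781.25 = 50321.25

$50,321.25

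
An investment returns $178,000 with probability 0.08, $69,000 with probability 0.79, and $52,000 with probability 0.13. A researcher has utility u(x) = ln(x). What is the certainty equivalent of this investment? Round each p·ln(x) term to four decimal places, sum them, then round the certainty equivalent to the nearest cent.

$71,754.08

E[u] = 0.08·ln(178000) + 0.79·ln(69000) + 0.13·ln(52000) = 0.9672 + 8.8021 + 1.4117 = 11.1810
CE = e^11.1810 ≈ 71754.08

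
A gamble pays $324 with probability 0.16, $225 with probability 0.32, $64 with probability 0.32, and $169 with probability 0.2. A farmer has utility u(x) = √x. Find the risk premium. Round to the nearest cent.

E[u] = 0.16·√324 + 0.32·√225 + 0.32·√64 + 0.2·√169 = 0.16·18 + 0.32·15 + 0.32·8 + 0.2·13 = 12.84
CE = (12.84)² = 164.8656
Risk premium = EV − CE = 178.12 − 164.8656 = 13.2544

$13.25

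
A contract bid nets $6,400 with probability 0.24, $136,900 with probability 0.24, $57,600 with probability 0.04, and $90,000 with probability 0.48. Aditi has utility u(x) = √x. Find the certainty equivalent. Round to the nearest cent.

E[u] = 0.24·√6400 + 0.24·√136900 + 0.04·√57600 + 0.48·√90000 = 0.24·80 + 0.24·370 + 0.04·240 + 0.48·300 = 261.6
CE = (261.6)² = 68434.56

$68,434.56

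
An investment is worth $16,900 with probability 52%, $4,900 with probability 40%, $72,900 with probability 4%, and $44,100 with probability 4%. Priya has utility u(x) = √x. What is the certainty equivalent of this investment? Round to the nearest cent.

E[u] = 0.52·√16900 + 0.4·√4900 + 0.04·√72900 + 0.04·√44100 = 0.52·130 + 0.4·70 + 0.04·270 + 0.04·210 = 114.8
CE = (114.8)² = 13179.04

$13,179.04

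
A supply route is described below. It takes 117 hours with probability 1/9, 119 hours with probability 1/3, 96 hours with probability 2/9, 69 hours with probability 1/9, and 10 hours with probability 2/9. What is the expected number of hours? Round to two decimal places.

83.89 hours

EV = 1/9 × 117 + 1/3 × 119 + 2/9 × 96 + 1/9 × 69 + 2/9 × 10 = 13 + 39.6667 + 21.3333 + 7.6667 + 2.2222 = 83.8889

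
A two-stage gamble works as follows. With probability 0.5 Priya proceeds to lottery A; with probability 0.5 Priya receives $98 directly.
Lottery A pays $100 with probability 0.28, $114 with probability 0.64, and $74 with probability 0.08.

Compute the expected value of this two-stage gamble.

EV(A) = 0.28 × 100 + 0.64 × 114 + 0.08 × 74 = 28 + 72.96 + 5.92 = 106.88
Branch B: 98 (certain)
Overall = 0.5 × 106.88 + 0.5 × 98 = 53.44 + 49 = 102.44

$102.44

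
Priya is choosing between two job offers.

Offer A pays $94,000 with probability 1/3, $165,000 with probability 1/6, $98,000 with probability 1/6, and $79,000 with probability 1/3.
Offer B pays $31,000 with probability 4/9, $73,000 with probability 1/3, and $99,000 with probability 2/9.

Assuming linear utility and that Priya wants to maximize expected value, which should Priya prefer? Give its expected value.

Offer A = 1/3 × 94000 + 1/6 × 165000 + 1/6 × 98000 + 1/3 × 79000 = 31333.3333 + 27500 + 16333.3333 + 26333.3333 = 101500
Offer B = 4/9 × 31000 + 1/3 × 73000 + 2/9 × 99000 = 13777.7778 + 24333.3333 + 22000 = 60111.1111

Offer A ($101,500)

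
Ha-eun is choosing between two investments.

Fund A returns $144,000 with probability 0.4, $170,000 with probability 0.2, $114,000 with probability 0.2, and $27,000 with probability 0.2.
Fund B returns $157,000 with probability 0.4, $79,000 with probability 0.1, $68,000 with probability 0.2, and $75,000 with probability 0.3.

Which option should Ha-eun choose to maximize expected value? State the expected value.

Fund A = 0.4 × 144000 + 0.2 × 170000 + 0.2 × 114000 + 0.2 × 27000 = 57600 + 34000 + 22800 + 5400 = 119800
Fund B = 0.4 × 157000 + 0.1 × 79000 + 0.2 × 68000 + 0.3 × 75000 = 62800 + 7900 + 13600 + 22500 = 106800

Fund A ($119,800)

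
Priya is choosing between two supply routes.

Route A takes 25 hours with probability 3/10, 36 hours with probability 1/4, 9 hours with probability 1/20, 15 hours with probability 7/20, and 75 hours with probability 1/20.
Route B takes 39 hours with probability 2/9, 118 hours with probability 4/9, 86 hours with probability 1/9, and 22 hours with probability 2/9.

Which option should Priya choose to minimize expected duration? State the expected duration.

Route A (25.95 hours)

Route A = 3/10 × 25 + 1/4 × 36 + 1/20 × 9 + 7/20 × 15 + 1/20 × 75 = 7.5 + 9 + 0.45 + 5.25 + 3.75 = 25.95
Route B = 2/9 × 39 + 4/9 × 118 + 1/9 × 86 + 2/9 × 22 = 8.6667 + 52.4444 + 9.5556 + 4.8889 = 75.5556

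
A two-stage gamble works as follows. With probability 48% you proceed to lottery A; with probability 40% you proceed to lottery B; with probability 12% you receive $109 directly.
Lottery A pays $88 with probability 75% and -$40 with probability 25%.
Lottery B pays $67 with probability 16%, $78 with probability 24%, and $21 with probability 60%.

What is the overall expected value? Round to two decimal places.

EV(A) = 0.75 × 88 + 0.25 × (-40) = 66 − 10 = 56
EV(B) = 0.16 × 67 + 0.24 × 78 + 0.6 × 21 = 10.72 + 18.72 + 12.6 = 42.04
Branch C: 109 (certain)
Overall = 0.48 × 56 + 0.4 × 42.04 + 0.12 × 109 = 26.88 + 16.816 + 13.08 = 56.776

$56.78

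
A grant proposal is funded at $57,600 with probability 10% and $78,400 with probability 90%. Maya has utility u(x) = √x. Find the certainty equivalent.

$76,176

E[u] = 0.1·√57600 + 0.9·√78400 = 0.1·240 + 0.9·280 = 276
CE = (276)² = 76176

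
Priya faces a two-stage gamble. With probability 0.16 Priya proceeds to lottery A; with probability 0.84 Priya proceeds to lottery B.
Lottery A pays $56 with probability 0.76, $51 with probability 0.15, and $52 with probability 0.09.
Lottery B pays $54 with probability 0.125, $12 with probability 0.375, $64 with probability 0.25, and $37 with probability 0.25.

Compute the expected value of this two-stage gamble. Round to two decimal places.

$39.44

EV(A) = 0.76 × 56 + 0.15 × 51 + 0.09 × 52 = 42.56 + 7.65 + 4.68 = 54.89
EV(B) = 0.125 × 54 + 0.375 × 12 + 0.25 × 64 + 0.25 × 37 = 6.75 + 4.5 + 16 + 9.25 = 36.5
Overall = 0.16 × 54.89 + 0.84 × 36.5 = 8.7824 + 30.66 = 39.4424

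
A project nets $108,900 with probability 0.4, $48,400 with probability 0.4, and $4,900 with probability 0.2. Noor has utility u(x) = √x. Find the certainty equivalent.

E[u] = 0.4·√108900 + 0.4·√48400 + 0.2·√4900 = 0.4·330 + 0.4·220 + 0.2·70 = 234
CE = (234)² = 54756

$54,756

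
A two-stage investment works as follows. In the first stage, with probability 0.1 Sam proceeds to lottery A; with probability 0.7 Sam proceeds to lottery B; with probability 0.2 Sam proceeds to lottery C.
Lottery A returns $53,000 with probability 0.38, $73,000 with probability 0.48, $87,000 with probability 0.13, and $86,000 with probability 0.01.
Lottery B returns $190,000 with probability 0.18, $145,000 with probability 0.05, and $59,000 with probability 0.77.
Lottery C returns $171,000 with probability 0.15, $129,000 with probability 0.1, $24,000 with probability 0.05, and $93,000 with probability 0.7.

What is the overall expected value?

$88,521

EV(A) = 0.38 × 53000 + 0.48 × 73000 + 0.13 × 87000 + 0.01 × 86000 = 20140 + 35040 + 11310 + 860 = 67350
EV(B) = 0.18 × 190000 + 0.05 × 145000 + 0.77 × 59000 = 34200 + 7250 + 45430 = 86880
EV(C) = 0.15 × 171000 + 0.1 × 129000 + 0.05 × 24000 + 0.7 × 93000 = 25650 + 12900 + 1200 + 65100 = 104850
Overall = 0.1 × 67350 + 0.7 × 86880 + 0.2 × 104850 = 6735 + 60816 + 20970 = 88521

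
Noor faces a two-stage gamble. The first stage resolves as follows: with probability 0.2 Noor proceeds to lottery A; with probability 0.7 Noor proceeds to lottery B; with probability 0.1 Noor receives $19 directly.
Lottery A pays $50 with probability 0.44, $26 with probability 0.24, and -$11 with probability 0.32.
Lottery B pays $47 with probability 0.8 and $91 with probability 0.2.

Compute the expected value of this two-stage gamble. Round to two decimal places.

EV(A) = 0.44 × 50 + 0.24 × 26 + 0.32 × (-11) = 22 + 6.24 − 3.52 = 24.72
EV(B) = 0.8 × 47 + 0.2 × 91 = 37.6 + 18.2 = 55.8
Branch C: 19 (certain)
Overall = 0.2 × 24.72 + 0.7 × 55.8 + 0.1 × 19 = 4.944 + 39.06 + 1.9 = 45.904

$45.90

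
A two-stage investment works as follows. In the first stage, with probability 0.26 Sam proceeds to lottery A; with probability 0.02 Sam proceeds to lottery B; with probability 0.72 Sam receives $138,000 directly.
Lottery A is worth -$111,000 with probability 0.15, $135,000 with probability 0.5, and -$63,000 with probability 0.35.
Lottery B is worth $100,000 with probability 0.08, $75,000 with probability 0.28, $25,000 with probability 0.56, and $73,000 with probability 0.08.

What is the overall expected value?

EV(A) = 0.15 × (-111000) + 0.5 × 135000 + 0.35 × (-63000) = -16650 + 67500 − 22050 = 28800
EV(B) = 0.08 × 100000 + 0.28 × 75000 + 0.56 × 25000 + 0.08 × 73000 = 8000 + 21000 + 14000 + 5840 = 48840
Branch C: 138000 (certain)
Overall = 0.26 × 28800 + 0.02 × 48840 + 0.72 × 138000 = 7488 + 976.8 + 99360 = 107824.8

$107,824.80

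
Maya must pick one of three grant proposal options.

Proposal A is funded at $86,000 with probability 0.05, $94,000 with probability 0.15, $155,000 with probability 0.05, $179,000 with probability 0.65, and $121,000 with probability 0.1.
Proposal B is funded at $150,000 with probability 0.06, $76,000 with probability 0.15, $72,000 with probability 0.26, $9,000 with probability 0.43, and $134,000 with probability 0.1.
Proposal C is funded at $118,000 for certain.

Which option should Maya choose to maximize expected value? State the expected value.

Proposal A ($154,600)

Proposal A = 0.05 × 86000 + 0.15 × 94000 + 0.05 × 155000 + 0.65 × 179000 + 0.1 × 121000 = 4300 + 14100 + 7750 + 116350 + 12100 = 154600
Proposal B = 0.06 × 150000 + 0.15 × 76000 + 0.26 × 72000 + 0.43 × 9000 + 0.1 × 134000 = 9000 + 11400 + 18720 + 3870 + 13400 = 56390
Proposal C: 118000 (certain)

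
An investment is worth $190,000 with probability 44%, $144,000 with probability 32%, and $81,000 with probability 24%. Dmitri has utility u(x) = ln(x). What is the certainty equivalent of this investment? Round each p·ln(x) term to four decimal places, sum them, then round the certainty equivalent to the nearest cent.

$141,690.45

E[u] = 0.44·ln(190000) + 0.32·ln(144000) + 0.24·ln(81000) = 5.3481 + 3.8008 + 2.7125 = 11.8614
CE = e^11.8614 ≈ 141690.45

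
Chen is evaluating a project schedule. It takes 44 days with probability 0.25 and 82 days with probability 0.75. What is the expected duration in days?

EV = 0.25 × 44 + 0.75 × 82 = 11 + 61.5 = 72.5

72.5 days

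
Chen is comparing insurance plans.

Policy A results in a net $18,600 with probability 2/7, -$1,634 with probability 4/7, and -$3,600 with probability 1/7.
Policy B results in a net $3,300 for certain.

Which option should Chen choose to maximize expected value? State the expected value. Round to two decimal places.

Policy A = 2/7 × 18600 + 4/7 × (-1634) + 1/7 × (-3600) = 5314.2857 − 933.7143 − 514.2857 = 3866.2857
Policy B: 3300 (certain)

Policy A ($3,866.29)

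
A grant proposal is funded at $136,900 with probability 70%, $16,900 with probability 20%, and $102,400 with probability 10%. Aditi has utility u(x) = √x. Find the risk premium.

$8,961

E[u] = 0.7·√136900 + 0.2·√16900 + 0.1·√102400 = 0.7·370 + 0.2·130 + 0.1·320 = 317
CE = (317)² = 100489
Risk premium = EV − CE = 109450 − 100489 = 8961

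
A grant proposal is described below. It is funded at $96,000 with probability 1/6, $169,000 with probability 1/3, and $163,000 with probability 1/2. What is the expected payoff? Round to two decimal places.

EV = 1/6 × 96000 + 1/3 × 169000 + 1/2 × 163000 = 16000 + 56333.3333 + 81500 = 153833.3333

$153,833.33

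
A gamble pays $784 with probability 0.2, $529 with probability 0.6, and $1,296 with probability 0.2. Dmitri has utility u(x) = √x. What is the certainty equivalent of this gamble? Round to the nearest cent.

$707.56

E[u] = 0.2·√784 + 0.6·√529 + 0.2·√1296 = 0.2·28 + 0.6·23 + 0.2·36 = 26.6
CE = (26.6)² = 707.56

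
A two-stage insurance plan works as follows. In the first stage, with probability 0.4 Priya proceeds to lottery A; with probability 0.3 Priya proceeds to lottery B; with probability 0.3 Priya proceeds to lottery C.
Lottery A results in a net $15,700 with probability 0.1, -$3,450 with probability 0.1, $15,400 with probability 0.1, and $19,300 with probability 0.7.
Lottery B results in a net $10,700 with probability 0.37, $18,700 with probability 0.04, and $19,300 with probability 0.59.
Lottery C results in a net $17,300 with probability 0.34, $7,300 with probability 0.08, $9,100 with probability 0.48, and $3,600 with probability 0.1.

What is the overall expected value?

$14,696.40

EV(A) = 0.1 × 15700 + 0.1 × (-3450) + 0.1 × 15400 + 0.7 × 19300 = 1570 − 345 + 1540 + 13510 = 16275
EV(B) = 0.37 × 10700 + 0.04 × 18700 + 0.59 × 19300 = 3959 + 748 + 11387 = 16094
EV(C) = 0.34 × 17300 + 0.08 × 7300 + 0.48 × 9100 + 0.1 × 3600 = 5882 + 584 + 4368 + 360 = 11194
Overall = 0.4 × 16275 + 0.3 × 16094 + 0.3 × 11194 = 6510 + 4828.2 + 3358.2 = 14696.4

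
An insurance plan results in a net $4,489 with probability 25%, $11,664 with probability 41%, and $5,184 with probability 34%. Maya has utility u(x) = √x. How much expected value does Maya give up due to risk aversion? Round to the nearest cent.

$355.09

E[u] = 0.25·√4489 + 0.41·√11664 + 0.34·√5184 = 0.25·67 + 0.41·108 + 0.34·72 = 85.51
CE = (85.51)² = 7311.9601
Risk premium = EV − CE = 7667.05 − 7311.9601 = 355.0899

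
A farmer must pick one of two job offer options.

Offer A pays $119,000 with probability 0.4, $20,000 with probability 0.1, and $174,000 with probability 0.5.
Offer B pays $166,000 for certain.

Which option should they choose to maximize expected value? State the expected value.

Offer A = 0.4 × 119000 + 0.1 × 20000 + 0.5 × 174000 = 47600 + 2000 + 87000 = 136600
Offer B: 166000 (certain)

Offer B ($166,000)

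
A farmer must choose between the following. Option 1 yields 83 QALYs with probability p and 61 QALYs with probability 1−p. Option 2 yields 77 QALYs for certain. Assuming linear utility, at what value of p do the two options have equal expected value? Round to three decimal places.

p = 0.727

p·83 + (1−p)·61 = 77
22p + 61 = 77
p = (77 − 61) / 22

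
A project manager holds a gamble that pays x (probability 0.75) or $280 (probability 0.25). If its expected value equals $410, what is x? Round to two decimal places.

x = $453.33

0.75·x + 0.25·280 = 410
0.75·x = 410 − 70 = 340
x = 340 / 0.75 = 453.3333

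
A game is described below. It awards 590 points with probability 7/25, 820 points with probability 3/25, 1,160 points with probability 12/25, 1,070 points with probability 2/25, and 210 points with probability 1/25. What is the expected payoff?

EV = 7/25 × 590 + 3/25 × 820 + 12/25 × 1160 + 2/25 × 1070 + 1/25 × 210 = 165.2 + 98.4 + 556.8 + 85.6 + 8.4 = 914.4

914.4 points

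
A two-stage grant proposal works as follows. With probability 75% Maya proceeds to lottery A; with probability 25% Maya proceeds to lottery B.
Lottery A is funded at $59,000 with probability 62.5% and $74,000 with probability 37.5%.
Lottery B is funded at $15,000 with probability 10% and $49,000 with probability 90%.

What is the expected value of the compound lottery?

$59,868.75

EV(A) = 0.625 × 59000 + 0.375 × 74000 = 36875 + 27750 = 64625
EV(B) = 0.1 × 15000 + 0.9 × 49000 = 1500 + 44100 = 45600
Overall = 0.75 × 64625 + 0.25 × 45600 = 48468.75 + 11400 = 59868.75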